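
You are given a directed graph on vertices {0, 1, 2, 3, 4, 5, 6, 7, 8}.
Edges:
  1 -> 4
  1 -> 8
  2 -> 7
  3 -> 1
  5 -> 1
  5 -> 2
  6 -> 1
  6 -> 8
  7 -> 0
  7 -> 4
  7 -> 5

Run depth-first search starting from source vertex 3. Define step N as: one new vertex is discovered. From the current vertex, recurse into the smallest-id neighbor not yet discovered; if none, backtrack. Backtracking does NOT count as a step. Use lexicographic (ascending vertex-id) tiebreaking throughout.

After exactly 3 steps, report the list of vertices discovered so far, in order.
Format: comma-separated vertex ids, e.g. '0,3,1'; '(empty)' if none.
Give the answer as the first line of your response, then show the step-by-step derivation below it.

3,1,4

step 1: discover 3; path=3; order=3
step 2: discover 1; path=3>1; order=3,1
step 3: discover 4; path=3>1>4; order=3,1,4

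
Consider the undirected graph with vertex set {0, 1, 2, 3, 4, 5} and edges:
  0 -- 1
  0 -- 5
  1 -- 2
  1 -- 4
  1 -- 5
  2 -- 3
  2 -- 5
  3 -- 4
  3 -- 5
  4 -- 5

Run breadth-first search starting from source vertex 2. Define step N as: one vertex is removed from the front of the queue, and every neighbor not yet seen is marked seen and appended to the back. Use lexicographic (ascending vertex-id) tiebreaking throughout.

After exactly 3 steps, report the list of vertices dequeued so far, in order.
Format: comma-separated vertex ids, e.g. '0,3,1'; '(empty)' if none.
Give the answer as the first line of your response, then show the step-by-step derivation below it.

2,1,3

step 1: dequeue 2; queue=[1,3,5]; order=2
step 2: dequeue 1; queue=[3,5,0,4]; order=2,1
step 3: dequeue 3; queue=[5,0,4]; order=2,1,3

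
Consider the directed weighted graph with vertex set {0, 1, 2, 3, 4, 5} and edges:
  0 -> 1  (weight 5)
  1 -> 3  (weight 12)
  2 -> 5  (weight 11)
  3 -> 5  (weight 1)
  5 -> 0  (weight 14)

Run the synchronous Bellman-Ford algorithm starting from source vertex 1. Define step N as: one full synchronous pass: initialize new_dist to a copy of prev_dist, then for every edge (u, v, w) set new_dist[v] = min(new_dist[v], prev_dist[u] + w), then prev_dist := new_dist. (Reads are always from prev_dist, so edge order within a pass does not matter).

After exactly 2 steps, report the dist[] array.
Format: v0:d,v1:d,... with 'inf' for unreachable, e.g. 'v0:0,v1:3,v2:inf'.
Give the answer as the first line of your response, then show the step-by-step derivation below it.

v0:inf,v1:0,v2:inf,v3:12,v4:inf,v5:13

step 1: dist = v0:inf,v1:0,v2:inf,v3:12,v4:inf,v5:inf
step 2: dist = v0:inf,v1:0,v2:inf,v3:12,v4:inf,v5:13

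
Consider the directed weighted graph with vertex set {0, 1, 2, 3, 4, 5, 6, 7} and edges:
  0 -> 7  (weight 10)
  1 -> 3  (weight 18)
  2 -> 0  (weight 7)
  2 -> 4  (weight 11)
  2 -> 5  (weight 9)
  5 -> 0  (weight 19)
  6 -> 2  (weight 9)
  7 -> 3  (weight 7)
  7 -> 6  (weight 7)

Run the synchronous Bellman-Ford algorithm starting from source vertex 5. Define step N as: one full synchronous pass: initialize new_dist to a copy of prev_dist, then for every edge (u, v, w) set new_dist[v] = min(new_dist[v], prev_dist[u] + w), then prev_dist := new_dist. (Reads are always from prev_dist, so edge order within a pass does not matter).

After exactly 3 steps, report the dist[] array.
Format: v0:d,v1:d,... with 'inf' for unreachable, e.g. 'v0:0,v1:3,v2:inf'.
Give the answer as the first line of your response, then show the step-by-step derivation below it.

v0:19,v1:inf,v2:inf,v3:36,v4:inf,v5:0,v6:36,v7:29

step 1: dist = v0:19,v1:inf,v2:inf,v3:inf,v4:inf,v5:0,v6:inf,v7:inf
step 2: dist = v0:19,v1:inf,v2:inf,v3:inf,v4:inf,v5:0,v6:inf,v7:29
step 3: dist = v0:19,v1:inf,v2:inf,v3:36,v4:inf,v5:0,v6:36,v7:29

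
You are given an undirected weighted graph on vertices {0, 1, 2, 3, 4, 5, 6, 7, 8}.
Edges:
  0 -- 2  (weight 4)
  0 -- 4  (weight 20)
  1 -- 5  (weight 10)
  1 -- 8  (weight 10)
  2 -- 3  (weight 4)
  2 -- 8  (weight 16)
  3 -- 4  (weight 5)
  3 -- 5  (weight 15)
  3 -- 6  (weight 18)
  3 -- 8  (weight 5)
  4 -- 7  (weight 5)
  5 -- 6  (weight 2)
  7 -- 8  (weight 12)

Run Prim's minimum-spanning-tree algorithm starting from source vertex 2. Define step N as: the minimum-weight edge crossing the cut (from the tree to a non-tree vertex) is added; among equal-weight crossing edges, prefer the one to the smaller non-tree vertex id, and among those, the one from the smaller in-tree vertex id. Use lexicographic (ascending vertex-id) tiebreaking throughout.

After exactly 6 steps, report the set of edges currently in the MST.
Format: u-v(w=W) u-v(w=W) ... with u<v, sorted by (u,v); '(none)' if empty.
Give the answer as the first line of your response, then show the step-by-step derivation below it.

0-2(w=4) 1-8(w=10) 2-3(w=4) 3-4(w=5) 3-8(w=5) 4-7(w=5)

step 1: add edge 0-2 (w=4); MST = {0-2(w=4)}
step 2: add edge 2-3 (w=4); MST = {0-2(w=4) 2-3(w=4)}
step 3: add edge 3-4 (w=5); MST = {0-2(w=4) 2-3(w=4) 3-4(w=5)}
step 4: add edge 4-7 (w=5); MST = {0-2(w=4) 2-3(w=4) 3-4(w=5) 4-7(w=5)}
step 5: add edge 3-8 (w=5); MST = {0-2(w=4) 2-3(w=4) 3-4(w=5) 3-8(w=5) 4-7(w=5)}
step 6: add edge 1-8 (w=10); MST = {0-2(w=4) 1-8(w=10) 2-3(w=4) 3-4(w=5) 3-8(w=5) 4-7(w=5)}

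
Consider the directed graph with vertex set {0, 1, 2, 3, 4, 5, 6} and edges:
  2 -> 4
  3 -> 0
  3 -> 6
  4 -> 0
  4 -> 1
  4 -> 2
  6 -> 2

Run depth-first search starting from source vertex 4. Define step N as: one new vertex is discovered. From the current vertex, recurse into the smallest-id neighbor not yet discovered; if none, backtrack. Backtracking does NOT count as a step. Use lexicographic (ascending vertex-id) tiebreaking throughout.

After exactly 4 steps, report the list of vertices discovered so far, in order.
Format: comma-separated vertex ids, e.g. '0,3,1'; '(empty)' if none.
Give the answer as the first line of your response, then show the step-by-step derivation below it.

4,0,1,2

step 1: discover 4; path=4; order=4
step 2: discover 0; path=4>0; order=4,0
step 3: discover 1; path=4>1; order=4,0,1
step 4: discover 2; path=4>2; order=4,0,1,2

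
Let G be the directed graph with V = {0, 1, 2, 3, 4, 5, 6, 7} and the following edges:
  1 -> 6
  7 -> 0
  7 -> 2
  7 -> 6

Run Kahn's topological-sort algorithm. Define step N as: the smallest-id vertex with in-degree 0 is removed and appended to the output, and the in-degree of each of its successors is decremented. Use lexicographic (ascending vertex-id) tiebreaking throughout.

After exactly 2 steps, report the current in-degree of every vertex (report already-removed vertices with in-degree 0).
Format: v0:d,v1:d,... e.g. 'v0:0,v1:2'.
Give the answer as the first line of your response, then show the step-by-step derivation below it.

v0:1,v1:0,v2:1,v3:0,v4:0,v5:0,v6:1,v7:0

step 1: output 1; order=[1]; indeg=(1,0,1,0,0,0,1,0)
step 2: output 3; order=[1,3]; indeg=(1,0,1,0,0,0,1,0)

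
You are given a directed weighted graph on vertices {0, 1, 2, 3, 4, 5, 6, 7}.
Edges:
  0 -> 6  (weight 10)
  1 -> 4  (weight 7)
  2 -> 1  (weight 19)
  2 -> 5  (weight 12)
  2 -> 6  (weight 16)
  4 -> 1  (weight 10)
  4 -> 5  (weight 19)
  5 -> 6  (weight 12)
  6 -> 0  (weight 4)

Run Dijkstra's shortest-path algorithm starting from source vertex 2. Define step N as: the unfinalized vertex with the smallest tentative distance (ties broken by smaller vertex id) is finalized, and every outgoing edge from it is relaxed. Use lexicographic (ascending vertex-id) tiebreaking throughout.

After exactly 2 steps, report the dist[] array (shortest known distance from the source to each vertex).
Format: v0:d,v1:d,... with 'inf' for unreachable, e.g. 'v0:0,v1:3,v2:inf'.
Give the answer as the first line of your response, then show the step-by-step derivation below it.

v0:inf,v1:19,v2:0,v3:inf,v4:inf,v5:12,v6:16,v7:inf

step 1: dist = v0:inf,v1:19,v2:0,v3:inf,v4:inf,v5:12,v6:16,v7:inf
step 2: dist = v0:inf,v1:19,v2:0,v3:inf,v4:inf,v5:12,v6:16,v7:inf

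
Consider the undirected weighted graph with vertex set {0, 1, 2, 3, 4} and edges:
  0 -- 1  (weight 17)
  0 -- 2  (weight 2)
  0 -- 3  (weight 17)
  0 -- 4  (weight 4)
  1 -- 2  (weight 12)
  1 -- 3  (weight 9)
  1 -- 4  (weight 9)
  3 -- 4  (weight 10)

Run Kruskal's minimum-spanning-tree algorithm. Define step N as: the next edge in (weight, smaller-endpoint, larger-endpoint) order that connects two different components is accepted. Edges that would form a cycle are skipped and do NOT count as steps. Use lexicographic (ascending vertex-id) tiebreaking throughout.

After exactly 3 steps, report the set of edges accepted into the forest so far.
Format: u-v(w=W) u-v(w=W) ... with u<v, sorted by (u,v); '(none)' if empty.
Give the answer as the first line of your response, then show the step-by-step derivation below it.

0-2(w=2) 0-4(w=4) 1-3(w=9)

step 1: add edge 0-2 (w=2); MST = {0-2(w=2)}
step 2: add edge 0-4 (w=4); MST = {0-2(w=2) 0-4(w=4)}
step 3: add edge 1-3 (w=9); MST = {0-2(w=2) 0-4(w=4) 1-3(w=9)}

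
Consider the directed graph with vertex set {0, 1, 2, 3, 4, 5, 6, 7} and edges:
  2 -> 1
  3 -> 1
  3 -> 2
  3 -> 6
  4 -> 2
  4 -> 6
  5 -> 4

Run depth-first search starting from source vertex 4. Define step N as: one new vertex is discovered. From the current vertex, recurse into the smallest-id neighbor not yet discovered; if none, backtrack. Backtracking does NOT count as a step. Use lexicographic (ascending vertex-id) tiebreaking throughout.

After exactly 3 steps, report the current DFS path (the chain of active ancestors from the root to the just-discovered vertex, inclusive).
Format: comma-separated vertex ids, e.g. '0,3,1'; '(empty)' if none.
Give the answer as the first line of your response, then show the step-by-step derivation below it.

4,2,1

step 1: discover 4; path=4; order=4
step 2: discover 2; path=4>2; order=4,2
step 3: discover 1; path=4>2>1; order=4,2,1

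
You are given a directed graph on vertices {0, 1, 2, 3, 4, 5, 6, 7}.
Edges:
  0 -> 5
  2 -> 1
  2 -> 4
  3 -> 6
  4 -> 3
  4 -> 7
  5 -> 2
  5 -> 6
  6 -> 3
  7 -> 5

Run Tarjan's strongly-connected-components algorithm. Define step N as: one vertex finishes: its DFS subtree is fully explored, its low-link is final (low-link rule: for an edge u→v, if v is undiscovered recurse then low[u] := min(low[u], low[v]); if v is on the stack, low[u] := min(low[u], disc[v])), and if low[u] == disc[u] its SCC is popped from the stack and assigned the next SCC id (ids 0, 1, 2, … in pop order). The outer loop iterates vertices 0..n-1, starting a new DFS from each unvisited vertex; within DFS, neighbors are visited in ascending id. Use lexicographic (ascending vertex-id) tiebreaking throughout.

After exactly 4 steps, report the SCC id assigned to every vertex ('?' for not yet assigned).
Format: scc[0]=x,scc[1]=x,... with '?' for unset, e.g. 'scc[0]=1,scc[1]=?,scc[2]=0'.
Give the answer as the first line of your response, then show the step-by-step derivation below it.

scc[0]=?,scc[1]=0,scc[2]=?,scc[3]=1,scc[4]=?,scc[5]=?,scc[6]=1,scc[7]=?

step 1: low=(low[0]=0,low[1]=3,low[2]=2,low[3]=?,low[4]=?,low[5]=1,low[6]=?,low[7]=?); scc=(scc[0]=?,scc[1]=0,scc[2]=?,scc[3]=?,scc[4]=?,scc[5]=?,scc[6]=?,scc[7]=?)
step 2: low=(low[0]=0,low[1]=3,low[2]=2,low[3]=5,low[4]=4,low[5]=1,low[6]=5,low[7]=?); scc=(scc[0]=?,scc[1]=0,scc[2]=?,scc[3]=?,scc[4]=?,scc[5]=?,scc[6]=?,scc[7]=?)
step 3: low=(low[0]=0,low[1]=3,low[2]=2,low[3]=5,low[4]=4,low[5]=1,low[6]=5,low[7]=?); scc=(scc[0]=?,scc[1]=0,scc[2]=?,scc[3]=1,scc[4]=?,scc[5]=?,scc[6]=1,scc[7]=?)
step 4: low=(low[0]=0,low[1]=3,low[2]=2,low[3]=5,low[4]=4,low[5]=1,low[6]=5,low[7]=1); scc=(scc[0]=?,scc[1]=0,scc[2]=?,scc[3]=1,scc[4]=?,scc[5]=?,scc[6]=1,scc[7]=?)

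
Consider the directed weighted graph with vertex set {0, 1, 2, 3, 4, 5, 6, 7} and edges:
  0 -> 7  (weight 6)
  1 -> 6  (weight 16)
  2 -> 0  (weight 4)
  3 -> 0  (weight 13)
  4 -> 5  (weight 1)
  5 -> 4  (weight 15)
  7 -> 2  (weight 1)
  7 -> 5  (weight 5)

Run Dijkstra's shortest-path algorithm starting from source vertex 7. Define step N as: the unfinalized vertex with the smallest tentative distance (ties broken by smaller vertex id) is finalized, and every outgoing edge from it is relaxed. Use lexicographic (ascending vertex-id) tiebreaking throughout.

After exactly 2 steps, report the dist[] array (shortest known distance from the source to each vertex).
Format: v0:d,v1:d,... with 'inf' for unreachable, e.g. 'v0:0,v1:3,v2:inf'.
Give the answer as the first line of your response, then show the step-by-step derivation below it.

v0:5,v1:inf,v2:1,v3:inf,v4:inf,v5:5,v6:inf,v7:0

step 1: dist = v0:inf,v1:inf,v2:1,v3:inf,v4:inf,v5:5,v6:inf,v7:0
step 2: dist = v0:5,v1:inf,v2:1,v3:inf,v4:inf,v5:5,v6:inf,v7:0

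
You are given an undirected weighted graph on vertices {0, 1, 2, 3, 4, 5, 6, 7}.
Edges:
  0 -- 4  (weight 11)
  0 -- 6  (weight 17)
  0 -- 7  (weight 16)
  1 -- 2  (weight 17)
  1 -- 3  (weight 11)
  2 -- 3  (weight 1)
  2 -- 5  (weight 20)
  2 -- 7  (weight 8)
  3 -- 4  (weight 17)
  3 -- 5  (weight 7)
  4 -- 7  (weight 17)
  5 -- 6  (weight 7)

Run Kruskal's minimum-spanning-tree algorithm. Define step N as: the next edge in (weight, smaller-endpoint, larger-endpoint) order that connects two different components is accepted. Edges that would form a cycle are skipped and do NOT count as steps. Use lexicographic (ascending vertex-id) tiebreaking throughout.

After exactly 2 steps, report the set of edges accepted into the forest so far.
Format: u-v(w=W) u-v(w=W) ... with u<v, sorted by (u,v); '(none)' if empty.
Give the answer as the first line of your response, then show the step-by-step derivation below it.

2-3(w=1) 3-5(w=7)

step 1: add edge 2-3 (w=1); MST = {2-3(w=1)}
step 2: add edge 3-5 (w=7); MST = {2-3(w=1) 3-5(w=7)}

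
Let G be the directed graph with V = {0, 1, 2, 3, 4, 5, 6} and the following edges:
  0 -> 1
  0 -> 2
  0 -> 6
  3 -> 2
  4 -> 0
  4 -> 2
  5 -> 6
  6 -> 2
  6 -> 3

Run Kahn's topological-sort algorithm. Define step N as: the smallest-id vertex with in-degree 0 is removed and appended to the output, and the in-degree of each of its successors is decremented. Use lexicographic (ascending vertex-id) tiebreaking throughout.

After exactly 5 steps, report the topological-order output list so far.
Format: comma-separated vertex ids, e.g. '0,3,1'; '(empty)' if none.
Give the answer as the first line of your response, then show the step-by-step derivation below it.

4,0,1,5,6

step 1: output 4; order=[4]; indeg=(0,1,3,1,0,0,2)
step 2: output 0; order=[4,0]; indeg=(0,0,2,1,0,0,1)
step 3: output 1; order=[4,0,1]; indeg=(0,0,2,1,0,0,1)
step 4: output 5; order=[4,0,1,5]; indeg=(0,0,2,1,0,0,0)
step 5: output 6; order=[4,0,1,5,6]; indeg=(0,0,1,0,0,0,0)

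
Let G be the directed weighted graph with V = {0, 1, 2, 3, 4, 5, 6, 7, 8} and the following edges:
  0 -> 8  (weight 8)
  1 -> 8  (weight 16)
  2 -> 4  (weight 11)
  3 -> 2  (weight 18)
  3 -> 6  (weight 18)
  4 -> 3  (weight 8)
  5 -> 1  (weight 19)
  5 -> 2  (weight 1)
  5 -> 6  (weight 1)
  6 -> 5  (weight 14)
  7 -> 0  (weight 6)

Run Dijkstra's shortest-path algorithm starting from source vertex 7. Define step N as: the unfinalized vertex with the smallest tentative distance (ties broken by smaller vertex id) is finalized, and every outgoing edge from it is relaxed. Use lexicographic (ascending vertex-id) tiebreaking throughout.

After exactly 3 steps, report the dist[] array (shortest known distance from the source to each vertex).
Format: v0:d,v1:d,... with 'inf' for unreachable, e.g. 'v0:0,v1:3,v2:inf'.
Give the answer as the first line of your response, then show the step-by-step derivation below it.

v0:6,v1:inf,v2:inf,v3:inf,v4:inf,v5:inf,v6:inf,v7:0,v8:14

step 1: dist = v0:6,v1:inf,v2:inf,v3:inf,v4:inf,v5:inf,v6:inf,v7:0,v8:inf
step 2: dist = v0:6,v1:inf,v2:inf,v3:inf,v4:inf,v5:inf,v6:inf,v7:0,v8:14
step 3: dist = v0:6,v1:inf,v2:inf,v3:inf,v4:inf,v5:inf,v6:inf,v7:0,v8:14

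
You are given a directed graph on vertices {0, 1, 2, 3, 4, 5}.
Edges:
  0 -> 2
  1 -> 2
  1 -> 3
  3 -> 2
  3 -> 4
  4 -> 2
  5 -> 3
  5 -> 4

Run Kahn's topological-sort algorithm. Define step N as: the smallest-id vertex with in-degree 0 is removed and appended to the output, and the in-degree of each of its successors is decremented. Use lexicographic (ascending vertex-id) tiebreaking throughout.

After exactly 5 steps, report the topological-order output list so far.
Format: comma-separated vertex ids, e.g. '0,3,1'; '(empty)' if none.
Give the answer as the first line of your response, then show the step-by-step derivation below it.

0,1,5,3,4

step 1: output 0; order=[0]; indeg=(0,0,3,2,2,0)
step 2: output 1; order=[0,1]; indeg=(0,0,2,1,2,0)
step 3: output 5; order=[0,1,5]; indeg=(0,0,2,0,1,0)
step 4: output 3; order=[0,1,5,3]; indeg=(0,0,1,0,0,0)
step 5: output 4; order=[0,1,5,3,4]; indeg=(0,0,0,0,0,0)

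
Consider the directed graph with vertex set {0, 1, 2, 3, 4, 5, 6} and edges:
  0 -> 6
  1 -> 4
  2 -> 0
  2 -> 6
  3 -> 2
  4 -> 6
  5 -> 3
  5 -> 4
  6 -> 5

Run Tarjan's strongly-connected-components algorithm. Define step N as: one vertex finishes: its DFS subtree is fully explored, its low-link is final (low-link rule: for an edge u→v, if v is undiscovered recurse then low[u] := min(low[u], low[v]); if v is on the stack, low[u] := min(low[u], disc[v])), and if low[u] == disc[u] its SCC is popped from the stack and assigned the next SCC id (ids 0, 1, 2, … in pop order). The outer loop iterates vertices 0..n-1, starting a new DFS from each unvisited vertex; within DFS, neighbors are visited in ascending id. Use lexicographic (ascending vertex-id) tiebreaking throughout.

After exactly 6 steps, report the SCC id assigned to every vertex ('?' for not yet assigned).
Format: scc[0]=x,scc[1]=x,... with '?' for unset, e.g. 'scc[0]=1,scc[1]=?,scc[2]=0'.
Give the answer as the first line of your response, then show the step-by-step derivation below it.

scc[0]=0,scc[1]=?,scc[2]=0,scc[3]=0,scc[4]=0,scc[5]=0,scc[6]=0

step 1: low=(low[0]=0,low[1]=?,low[2]=0,low[3]=3,low[4]=?,low[5]=2,low[6]=1); scc=(scc[0]=?,scc[1]=?,scc[2]=?,scc[3]=?,scc[4]=?,scc[5]=?,scc[6]=?)
step 2: low=(low[0]=0,low[1]=?,low[2]=0,low[3]=0,low[4]=?,low[5]=2,low[6]=1); scc=(scc[0]=?,scc[1]=?,scc[2]=?,scc[3]=?,scc[4]=?,scc[5]=?,scc[6]=?)
step 3: low=(low[0]=0,low[1]=?,low[2]=0,low[3]=0,low[4]=1,low[5]=0,low[6]=1); scc=(scc[0]=?,scc[1]=?,scc[2]=?,scc[3]=?,scc[4]=?,scc[5]=?,scc[6]=?)
step 4: low=(low[0]=0,low[1]=?,low[2]=0,low[3]=0,low[4]=1,low[5]=0,low[6]=1); scc=(scc[0]=?,scc[1]=?,scc[2]=?,scc[3]=?,scc[4]=?,scc[5]=?,scc[6]=?)
step 5: low=(low[0]=0,low[1]=?,low[2]=0,low[3]=0,low[4]=1,low[5]=0,low[6]=0); scc=(scc[0]=?,scc[1]=?,scc[2]=?,scc[3]=?,scc[4]=?,scc[5]=?,scc[6]=?)
step 6: low=(low[0]=0,low[1]=?,low[2]=0,low[3]=0,low[4]=1,low[5]=0,low[6]=0); scc=(scc[0]=0,scc[1]=?,scc[2]=0,scc[3]=0,scc[4]=0,scc[5]=0,scc[6]=0)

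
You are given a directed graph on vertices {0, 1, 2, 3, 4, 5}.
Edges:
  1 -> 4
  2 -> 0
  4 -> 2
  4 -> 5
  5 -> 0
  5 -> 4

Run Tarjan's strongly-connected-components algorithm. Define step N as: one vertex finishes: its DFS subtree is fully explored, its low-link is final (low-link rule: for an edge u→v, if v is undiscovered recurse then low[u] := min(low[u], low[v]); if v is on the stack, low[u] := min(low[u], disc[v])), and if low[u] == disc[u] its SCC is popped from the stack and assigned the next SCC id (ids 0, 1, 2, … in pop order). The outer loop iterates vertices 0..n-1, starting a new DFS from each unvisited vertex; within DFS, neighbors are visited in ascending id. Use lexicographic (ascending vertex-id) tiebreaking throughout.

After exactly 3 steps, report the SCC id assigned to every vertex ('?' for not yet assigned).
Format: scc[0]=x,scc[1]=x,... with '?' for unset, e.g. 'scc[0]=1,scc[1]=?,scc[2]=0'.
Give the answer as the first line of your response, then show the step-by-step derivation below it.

scc[0]=0,scc[1]=?,scc[2]=1,scc[3]=?,scc[4]=?,scc[5]=?

step 1: low=(low[0]=0,low[1]=?,low[2]=?,low[3]=?,low[4]=?,low[5]=?); scc=(scc[0]=0,scc[1]=?,scc[2]=?,scc[3]=?,scc[4]=?,scc[5]=?)
step 2: low=(low[0]=0,low[1]=1,low[2]=3,low[3]=?,low[4]=2,low[5]=?); scc=(scc[0]=0,scc[1]=?,scc[2]=1,scc[3]=?,scc[4]=?,scc[5]=?)
step 3: low=(low[0]=0,low[1]=1,low[2]=3,low[3]=?,low[4]=2,low[5]=2); scc=(scc[0]=0,scc[1]=?,scc[2]=1,scc[3]=?,scc[4]=?,scc[5]=?)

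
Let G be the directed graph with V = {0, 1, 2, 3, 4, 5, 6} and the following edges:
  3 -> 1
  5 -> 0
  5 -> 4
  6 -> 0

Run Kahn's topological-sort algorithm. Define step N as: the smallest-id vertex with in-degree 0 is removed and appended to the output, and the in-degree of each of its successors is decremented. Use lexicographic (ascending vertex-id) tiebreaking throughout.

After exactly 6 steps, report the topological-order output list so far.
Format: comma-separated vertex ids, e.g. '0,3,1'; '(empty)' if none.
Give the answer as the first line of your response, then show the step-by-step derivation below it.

2,3,1,5,4,6

step 1: output 2; order=[2]; indeg=(2,1,0,0,1,0,0)
step 2: output 3; order=[2,3]; indeg=(2,0,0,0,1,0,0)
step 3: output 1; order=[2,3,1]; indeg=(2,0,0,0,1,0,0)
step 4: output 5; order=[2,3,1,5]; indeg=(1,0,0,0,0,0,0)
step 5: output 4; order=[2,3,1,5,4]; indeg=(1,0,0,0,0,0,0)
step 6: output 6; order=[2,3,1,5,4,6]; indeg=(0,0,0,0,0,0,0)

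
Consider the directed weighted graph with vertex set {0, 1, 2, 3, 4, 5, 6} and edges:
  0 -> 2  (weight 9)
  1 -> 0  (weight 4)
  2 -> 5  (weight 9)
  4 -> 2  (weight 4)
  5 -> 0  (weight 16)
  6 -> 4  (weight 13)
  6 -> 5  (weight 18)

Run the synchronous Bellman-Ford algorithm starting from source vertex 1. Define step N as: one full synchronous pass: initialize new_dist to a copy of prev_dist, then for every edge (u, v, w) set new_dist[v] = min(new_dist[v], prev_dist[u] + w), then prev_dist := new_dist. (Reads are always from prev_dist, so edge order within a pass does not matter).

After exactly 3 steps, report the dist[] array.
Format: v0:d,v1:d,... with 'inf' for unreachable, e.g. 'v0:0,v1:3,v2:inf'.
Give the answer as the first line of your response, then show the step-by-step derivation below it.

v0:4,v1:0,v2:13,v3:inf,v4:inf,v5:22,v6:inf

step 1: dist = v0:4,v1:0,v2:inf,v3:inf,v4:inf,v5:inf,v6:inf
step 2: dist = v0:4,v1:0,v2:13,v3:inf,v4:inf,v5:inf,v6:inf
step 3: dist = v0:4,v1:0,v2:13,v3:inf,v4:inf,v5:22,v6:inf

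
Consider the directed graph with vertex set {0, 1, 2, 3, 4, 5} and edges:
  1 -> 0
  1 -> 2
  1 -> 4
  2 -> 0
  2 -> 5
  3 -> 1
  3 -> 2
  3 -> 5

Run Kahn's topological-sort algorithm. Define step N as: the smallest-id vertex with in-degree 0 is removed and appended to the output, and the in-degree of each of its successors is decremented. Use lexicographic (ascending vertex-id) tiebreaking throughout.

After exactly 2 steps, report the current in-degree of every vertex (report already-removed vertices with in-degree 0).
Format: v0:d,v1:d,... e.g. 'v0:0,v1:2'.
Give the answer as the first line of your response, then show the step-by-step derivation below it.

v0:1,v1:0,v2:0,v3:0,v4:0,v5:1

step 1: output 3; order=[3]; indeg=(2,0,1,0,1,1)
step 2: output 1; order=[3,1]; indeg=(1,0,0,0,0,1)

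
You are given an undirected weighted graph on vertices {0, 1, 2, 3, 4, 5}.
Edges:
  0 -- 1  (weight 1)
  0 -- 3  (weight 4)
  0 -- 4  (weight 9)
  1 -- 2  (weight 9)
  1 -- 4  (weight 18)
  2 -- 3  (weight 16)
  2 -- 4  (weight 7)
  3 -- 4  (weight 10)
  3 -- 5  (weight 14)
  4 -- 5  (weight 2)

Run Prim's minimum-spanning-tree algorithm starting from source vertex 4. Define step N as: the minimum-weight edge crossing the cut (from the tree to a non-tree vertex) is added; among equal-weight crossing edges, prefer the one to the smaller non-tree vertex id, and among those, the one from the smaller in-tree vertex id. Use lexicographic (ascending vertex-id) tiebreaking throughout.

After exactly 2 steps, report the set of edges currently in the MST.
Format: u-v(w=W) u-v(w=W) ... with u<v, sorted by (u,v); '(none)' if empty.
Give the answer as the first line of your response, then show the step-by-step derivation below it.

2-4(w=7) 4-5(w=2)

step 1: add edge 4-5 (w=2); MST = {4-5(w=2)}
step 2: add edge 2-4 (w=7); MST = {2-4(w=7) 4-5(w=2)}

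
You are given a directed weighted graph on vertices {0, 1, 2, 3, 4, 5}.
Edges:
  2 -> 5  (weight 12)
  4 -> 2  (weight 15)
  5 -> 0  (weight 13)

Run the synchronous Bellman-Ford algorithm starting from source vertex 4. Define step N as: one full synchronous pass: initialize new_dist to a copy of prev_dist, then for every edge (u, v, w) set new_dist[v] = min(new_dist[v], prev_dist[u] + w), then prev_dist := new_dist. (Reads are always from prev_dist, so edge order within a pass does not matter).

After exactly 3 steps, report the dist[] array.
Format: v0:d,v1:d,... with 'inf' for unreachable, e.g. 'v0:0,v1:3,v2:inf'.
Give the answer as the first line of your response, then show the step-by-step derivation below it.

v0:40,v1:inf,v2:15,v3:inf,v4:0,v5:27

step 1: dist = v0:inf,v1:inf,v2:15,v3:inf,v4:0,v5:inf
step 2: dist = v0:inf,v1:inf,v2:15,v3:inf,v4:0,v5:27
step 3: dist = v0:40,v1:inf,v2:15,v3:inf,v4:0,v5:27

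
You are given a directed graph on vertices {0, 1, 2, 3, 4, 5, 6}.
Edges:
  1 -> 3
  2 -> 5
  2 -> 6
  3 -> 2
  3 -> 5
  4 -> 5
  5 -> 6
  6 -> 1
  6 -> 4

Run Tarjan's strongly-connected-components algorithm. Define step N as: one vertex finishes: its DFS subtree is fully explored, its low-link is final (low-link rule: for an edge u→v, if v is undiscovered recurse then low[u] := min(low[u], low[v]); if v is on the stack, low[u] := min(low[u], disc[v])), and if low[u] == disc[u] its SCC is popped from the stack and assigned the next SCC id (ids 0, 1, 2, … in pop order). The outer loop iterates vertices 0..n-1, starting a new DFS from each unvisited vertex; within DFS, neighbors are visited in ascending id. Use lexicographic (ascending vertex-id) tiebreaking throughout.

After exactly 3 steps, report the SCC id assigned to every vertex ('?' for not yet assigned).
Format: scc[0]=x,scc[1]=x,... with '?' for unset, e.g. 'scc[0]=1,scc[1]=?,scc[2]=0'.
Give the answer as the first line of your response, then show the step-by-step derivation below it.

scc[0]=0,scc[1]=?,scc[2]=?,scc[3]=?,scc[4]=?,scc[5]=?,scc[6]=?

step 1: low=(low[0]=0,low[1]=?,low[2]=?,low[3]=?,low[4]=?,low[5]=?,low[6]=?); scc=(scc[0]=0,scc[1]=?,scc[2]=?,scc[3]=?,scc[4]=?,scc[5]=?,scc[6]=?)
step 2: low=(low[0]=0,low[1]=1,low[2]=3,low[3]=2,low[4]=4,low[5]=4,low[6]=1); scc=(scc[0]=0,scc[1]=?,scc[2]=?,scc[3]=?,scc[4]=?,scc[5]=?,scc[6]=?)
step 3: low=(low[0]=0,low[1]=1,low[2]=3,low[3]=2,low[4]=4,low[5]=4,low[6]=1); scc=(scc[0]=0,scc[1]=?,scc[2]=?,scc[3]=?,scc[4]=?,scc[5]=?,scc[6]=?)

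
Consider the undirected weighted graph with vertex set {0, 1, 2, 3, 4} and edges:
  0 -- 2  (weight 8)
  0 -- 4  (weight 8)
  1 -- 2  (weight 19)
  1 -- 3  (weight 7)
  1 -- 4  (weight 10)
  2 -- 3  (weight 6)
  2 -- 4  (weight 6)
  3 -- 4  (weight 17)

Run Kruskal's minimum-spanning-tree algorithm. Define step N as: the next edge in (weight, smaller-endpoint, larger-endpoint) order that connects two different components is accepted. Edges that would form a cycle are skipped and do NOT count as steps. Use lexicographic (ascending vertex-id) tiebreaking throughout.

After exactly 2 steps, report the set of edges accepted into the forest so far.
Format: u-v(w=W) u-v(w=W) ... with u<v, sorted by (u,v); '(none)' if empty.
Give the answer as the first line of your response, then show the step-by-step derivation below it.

2-3(w=6) 2-4(w=6)

step 1: add edge 2-3 (w=6); MST = {2-3(w=6)}
step 2: add edge 2-4 (w=6); MST = {2-3(w=6) 2-4(w=6)}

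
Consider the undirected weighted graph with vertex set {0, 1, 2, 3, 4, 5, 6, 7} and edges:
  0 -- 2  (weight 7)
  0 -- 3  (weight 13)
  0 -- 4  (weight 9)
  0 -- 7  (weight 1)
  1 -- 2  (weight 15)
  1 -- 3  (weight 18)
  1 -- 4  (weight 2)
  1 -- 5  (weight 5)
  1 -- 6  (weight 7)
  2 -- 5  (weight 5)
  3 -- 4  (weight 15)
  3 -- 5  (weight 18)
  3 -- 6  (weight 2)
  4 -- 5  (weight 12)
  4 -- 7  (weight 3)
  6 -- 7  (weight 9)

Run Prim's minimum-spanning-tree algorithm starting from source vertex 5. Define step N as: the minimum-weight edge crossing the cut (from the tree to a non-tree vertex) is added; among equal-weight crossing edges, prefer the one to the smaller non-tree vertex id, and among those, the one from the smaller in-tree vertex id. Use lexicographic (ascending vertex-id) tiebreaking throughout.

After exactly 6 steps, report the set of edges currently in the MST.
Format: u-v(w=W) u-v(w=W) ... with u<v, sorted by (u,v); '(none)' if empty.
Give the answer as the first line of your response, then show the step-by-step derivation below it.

0-7(w=1) 1-4(w=2) 1-5(w=5) 1-6(w=7) 2-5(w=5) 4-7(w=3)

step 1: add edge 1-5 (w=5); MST = {1-5(w=5)}
step 2: add edge 1-4 (w=2); MST = {1-4(w=2) 1-5(w=5)}
step 3: add edge 4-7 (w=3); MST = {1-4(w=2) 1-5(w=5) 4-7(w=3)}
step 4: add edge 0-7 (w=1); MST = {0-7(w=1) 1-4(w=2) 1-5(w=5) 4-7(w=3)}
step 5: add edge 2-5 (w=5); MST = {0-7(w=1) 1-4(w=2) 1-5(w=5) 2-5(w=5) 4-7(w=3)}
step 6: add edge 1-6 (w=7); MST = {0-7(w=1) 1-4(w=2) 1-5(w=5) 1-6(w=7) 2-5(w=5) 4-7(w=3)}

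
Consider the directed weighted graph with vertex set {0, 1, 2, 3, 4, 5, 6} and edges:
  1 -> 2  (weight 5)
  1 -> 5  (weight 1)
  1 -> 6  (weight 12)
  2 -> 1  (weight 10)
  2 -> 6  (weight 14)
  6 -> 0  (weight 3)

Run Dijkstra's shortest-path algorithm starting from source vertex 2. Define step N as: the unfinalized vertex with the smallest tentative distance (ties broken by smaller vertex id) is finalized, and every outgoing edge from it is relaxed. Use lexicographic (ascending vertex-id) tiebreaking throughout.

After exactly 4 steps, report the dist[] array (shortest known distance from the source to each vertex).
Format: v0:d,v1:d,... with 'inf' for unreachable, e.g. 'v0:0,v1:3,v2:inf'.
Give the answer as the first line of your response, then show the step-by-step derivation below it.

v0:17,v1:10,v2:0,v3:inf,v4:inf,v5:11,v6:14

step 1: dist = v0:inf,v1:10,v2:0,v3:inf,v4:inf,v5:inf,v6:14
step 2: dist = v0:inf,v1:10,v2:0,v3:inf,v4:inf,v5:11,v6:14
step 3: dist = v0:inf,v1:10,v2:0,v3:inf,v4:inf,v5:11,v6:14
step 4: dist = v0:17,v1:10,v2:0,v3:inf,v4:inf,v5:11,v6:14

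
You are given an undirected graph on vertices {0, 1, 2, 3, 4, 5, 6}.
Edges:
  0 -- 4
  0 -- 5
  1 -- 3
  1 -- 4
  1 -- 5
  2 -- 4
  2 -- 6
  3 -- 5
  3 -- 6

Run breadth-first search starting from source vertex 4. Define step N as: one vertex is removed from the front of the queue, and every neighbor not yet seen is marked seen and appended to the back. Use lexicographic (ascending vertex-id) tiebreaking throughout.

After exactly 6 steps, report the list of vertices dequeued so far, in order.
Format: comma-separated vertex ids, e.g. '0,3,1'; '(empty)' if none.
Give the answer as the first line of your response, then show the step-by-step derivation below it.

4,0,1,2,5,3

step 1: dequeue 4; queue=[0,1,2]; order=4
step 2: dequeue 0; queue=[1,2,5]; order=4,0
step 3: dequeue 1; queue=[2,5,3]; order=4,0,1
step 4: dequeue 2; queue=[5,3,6]; order=4,0,1,2
step 5: dequeue 5; queue=[3,6]; order=4,0,1,2,5
step 6: dequeue 3; queue=[6]; order=4,0,1,2,5,3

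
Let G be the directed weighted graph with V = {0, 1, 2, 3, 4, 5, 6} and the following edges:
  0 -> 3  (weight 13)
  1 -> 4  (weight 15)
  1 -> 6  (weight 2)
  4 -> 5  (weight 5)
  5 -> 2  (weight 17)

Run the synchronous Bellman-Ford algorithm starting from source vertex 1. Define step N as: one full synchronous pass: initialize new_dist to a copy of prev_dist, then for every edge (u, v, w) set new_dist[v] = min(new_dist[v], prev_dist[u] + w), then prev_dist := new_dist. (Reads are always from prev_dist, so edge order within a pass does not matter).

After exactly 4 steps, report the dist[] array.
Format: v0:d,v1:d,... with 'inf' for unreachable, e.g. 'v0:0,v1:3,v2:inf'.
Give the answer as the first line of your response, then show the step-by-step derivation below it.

v0:inf,v1:0,v2:37,v3:inf,v4:15,v5:20,v6:2

step 1: dist = v0:inf,v1:0,v2:inf,v3:inf,v4:15,v5:inf,v6:2
step 2: dist = v0:inf,v1:0,v2:inf,v3:inf,v4:15,v5:20,v6:2
step 3: dist = v0:inf,v1:0,v2:37,v3:inf,v4:15,v5:20,v6:2
step 4: dist = v0:inf,v1:0,v2:37,v3:inf,v4:15,v5:20,v6:2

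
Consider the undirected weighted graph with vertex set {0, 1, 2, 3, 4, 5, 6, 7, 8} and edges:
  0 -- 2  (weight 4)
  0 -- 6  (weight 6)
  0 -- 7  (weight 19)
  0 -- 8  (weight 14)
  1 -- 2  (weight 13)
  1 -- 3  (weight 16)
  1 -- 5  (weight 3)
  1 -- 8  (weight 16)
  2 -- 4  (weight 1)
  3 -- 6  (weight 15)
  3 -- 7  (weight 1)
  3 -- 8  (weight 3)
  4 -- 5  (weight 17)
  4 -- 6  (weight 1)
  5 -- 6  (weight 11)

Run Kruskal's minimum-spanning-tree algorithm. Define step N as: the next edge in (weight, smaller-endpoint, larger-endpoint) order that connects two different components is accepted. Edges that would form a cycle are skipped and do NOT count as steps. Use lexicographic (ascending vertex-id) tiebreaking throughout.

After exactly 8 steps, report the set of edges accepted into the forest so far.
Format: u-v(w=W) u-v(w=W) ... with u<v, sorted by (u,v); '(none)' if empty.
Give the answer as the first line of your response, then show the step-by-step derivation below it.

0-2(w=4) 0-8(w=14) 1-5(w=3) 2-4(w=1) 3-7(w=1) 3-8(w=3) 4-6(w=1) 5-6(w=11)

step 1: add edge 2-4 (w=1); MST = {2-4(w=1)}
step 2: add edge 3-7 (w=1); MST = {2-4(w=1) 3-7(w=1)}
step 3: add edge 4-6 (w=1); MST = {2-4(w=1) 3-7(w=1) 4-6(w=1)}
step 4: add edge 1-5 (w=3); MST = {1-5(w=3) 2-4(w=1) 3-7(w=1) 4-6(w=1)}
step 5: add edge 3-8 (w=3); MST = {1-5(w=3) 2-4(w=1) 3-7(w=1) 3-8(w=3) 4-6(w=1)}
step 6: add edge 0-2 (w=4); MST = {0-2(w=4) 1-5(w=3) 2-4(w=1) 3-7(w=1) 3-8(w=3) 4-6(w=1)}
step 7: add edge 5-6 (w=11); MST = {0-2(w=4) 1-5(w=3) 2-4(w=1) 3-7(w=1) 3-8(w=3) 4-6(w=1) 5-6(w=11)}
step 8: add edge 0-8 (w=14); MST = {0-2(w=4) 0-8(w=14) 1-5(w=3) 2-4(w=1) 3-7(w=1) 3-8(w=3) 4-6(w=1) 5-6(w=11)}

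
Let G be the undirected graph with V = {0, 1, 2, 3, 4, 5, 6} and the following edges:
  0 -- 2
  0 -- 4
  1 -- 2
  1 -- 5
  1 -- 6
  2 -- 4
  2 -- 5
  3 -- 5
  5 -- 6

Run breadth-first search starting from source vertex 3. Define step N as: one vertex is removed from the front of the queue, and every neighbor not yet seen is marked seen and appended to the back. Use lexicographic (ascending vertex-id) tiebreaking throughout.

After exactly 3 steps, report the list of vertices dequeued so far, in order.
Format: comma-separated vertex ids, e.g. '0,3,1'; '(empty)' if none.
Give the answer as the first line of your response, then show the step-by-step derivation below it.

3,5,1

step 1: dequeue 3; queue=[5]; order=3
step 2: dequeue 5; queue=[1,2,6]; order=3,5
step 3: dequeue 1; queue=[2,6]; order=3,5,1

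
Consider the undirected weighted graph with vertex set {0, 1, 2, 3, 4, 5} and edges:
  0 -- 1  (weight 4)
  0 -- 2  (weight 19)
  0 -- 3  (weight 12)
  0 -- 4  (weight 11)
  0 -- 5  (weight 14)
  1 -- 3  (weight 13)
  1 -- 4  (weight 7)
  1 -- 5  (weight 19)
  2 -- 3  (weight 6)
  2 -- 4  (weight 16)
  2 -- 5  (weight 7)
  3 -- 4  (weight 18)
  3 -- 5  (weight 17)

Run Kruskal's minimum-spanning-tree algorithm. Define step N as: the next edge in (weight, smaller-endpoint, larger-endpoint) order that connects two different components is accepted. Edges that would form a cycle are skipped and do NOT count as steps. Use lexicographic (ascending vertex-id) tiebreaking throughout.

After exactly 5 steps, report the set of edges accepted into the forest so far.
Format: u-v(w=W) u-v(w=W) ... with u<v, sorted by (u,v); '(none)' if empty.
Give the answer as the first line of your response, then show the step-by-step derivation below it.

0-1(w=4) 0-3(w=12) 1-4(w=7) 2-3(w=6) 2-5(w=7)

step 1: add edge 0-1 (w=4); MST = {0-1(w=4)}
step 2: add edge 2-3 (w=6); MST = {0-1(w=4) 2-3(w=6)}
step 3: add edge 1-4 (w=7); MST = {0-1(w=4) 1-4(w=7) 2-3(w=6)}
step 4: add edge 2-5 (w=7); MST = {0-1(w=4) 1-4(w=7) 2-3(w=6) 2-5(w=7)}
step 5: add edge 0-3 (w=12); MST = {0-1(w=4) 0-3(w=12) 1-4(w=7) 2-3(w=6) 2-5(w=7)}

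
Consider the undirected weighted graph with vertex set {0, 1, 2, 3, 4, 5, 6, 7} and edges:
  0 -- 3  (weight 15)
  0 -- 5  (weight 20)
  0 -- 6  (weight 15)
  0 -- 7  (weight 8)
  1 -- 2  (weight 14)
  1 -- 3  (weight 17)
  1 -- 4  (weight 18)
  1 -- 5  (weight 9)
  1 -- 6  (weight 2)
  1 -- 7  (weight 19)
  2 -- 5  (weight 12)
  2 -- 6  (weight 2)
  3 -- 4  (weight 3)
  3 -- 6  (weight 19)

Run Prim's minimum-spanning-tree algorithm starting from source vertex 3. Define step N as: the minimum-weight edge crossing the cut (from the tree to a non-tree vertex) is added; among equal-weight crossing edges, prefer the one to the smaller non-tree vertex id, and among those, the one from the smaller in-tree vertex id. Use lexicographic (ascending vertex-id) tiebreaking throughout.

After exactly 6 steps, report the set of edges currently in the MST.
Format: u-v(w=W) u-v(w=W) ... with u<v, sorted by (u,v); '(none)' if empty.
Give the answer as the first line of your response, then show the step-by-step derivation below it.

0-3(w=15) 0-6(w=15) 0-7(w=8) 1-6(w=2) 2-6(w=2) 3-4(w=3)

step 1: add edge 3-4 (w=3); MST = {3-4(w=3)}
step 2: add edge 0-3 (w=15); MST = {0-3(w=15) 3-4(w=3)}
step 3: add edge 0-7 (w=8); MST = {0-3(w=15) 0-7(w=8) 3-4(w=3)}
step 4: add edge 0-6 (w=15); MST = {0-3(w=15) 0-6(w=15) 0-7(w=8) 3-4(w=3)}
step 5: add edge 1-6 (w=2); MST = {0-3(w=15) 0-6(w=15) 0-7(w=8) 1-6(w=2) 3-4(w=3)}
step 6: add edge 2-6 (w=2); MST = {0-3(w=15) 0-6(w=15) 0-7(w=8) 1-6(w=2) 2-6(w=2) 3-4(w=3)}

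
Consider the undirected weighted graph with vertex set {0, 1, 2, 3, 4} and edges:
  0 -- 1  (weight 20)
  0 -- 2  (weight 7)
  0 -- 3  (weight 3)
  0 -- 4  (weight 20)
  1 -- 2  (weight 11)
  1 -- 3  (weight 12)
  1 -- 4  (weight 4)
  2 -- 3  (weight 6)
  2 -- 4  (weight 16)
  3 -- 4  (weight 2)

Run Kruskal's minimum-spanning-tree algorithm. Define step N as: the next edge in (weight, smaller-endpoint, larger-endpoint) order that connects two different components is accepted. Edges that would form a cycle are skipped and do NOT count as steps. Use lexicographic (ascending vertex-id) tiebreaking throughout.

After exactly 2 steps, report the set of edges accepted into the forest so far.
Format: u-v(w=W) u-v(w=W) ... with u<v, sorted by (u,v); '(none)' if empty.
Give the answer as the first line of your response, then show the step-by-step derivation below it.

0-3(w=3) 3-4(w=2)

step 1: add edge 3-4 (w=2); MST = {3-4(w=2)}
step 2: add edge 0-3 (w=3); MST = {0-3(w=3) 3-4(w=2)}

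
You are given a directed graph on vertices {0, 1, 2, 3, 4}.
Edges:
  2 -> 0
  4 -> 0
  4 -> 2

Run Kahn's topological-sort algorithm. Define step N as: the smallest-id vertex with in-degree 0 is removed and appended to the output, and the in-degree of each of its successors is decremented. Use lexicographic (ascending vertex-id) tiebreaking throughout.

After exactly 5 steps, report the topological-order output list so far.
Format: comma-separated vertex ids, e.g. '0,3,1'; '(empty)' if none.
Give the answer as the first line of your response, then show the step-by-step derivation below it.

1,3,4,2,0

step 1: output 1; order=[1]; indeg=(2,0,1,0,0)
step 2: output 3; order=[1,3]; indeg=(2,0,1,0,0)
step 3: output 4; order=[1,3,4]; indeg=(1,0,0,0,0)
step 4: output 2; order=[1,3,4,2]; indeg=(0,0,0,0,0)
step 5: output 0; order=[1,3,4,2,0]; indeg=(0,0,0,0,0)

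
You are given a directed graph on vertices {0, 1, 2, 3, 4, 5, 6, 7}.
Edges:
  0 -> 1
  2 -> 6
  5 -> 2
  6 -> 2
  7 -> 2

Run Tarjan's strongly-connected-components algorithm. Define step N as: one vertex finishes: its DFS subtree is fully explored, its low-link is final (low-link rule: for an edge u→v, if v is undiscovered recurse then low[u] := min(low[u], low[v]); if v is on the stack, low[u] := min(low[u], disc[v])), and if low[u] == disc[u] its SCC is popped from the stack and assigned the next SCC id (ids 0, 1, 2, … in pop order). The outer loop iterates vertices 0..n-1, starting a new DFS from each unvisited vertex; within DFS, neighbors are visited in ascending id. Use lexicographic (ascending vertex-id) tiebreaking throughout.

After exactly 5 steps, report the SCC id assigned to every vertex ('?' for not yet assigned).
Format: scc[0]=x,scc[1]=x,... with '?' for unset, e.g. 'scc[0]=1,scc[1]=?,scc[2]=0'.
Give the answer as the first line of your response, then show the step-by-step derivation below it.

scc[0]=1,scc[1]=0,scc[2]=2,scc[3]=3,scc[4]=?,scc[5]=?,scc[6]=2,scc[7]=?

step 1: low=(low[0]=0,low[1]=1,low[2]=?,low[3]=?,low[4]=?,low[5]=?,low[6]=?,low[7]=?); scc=(scc[0]=?,scc[1]=0,scc[2]=?,scc[3]=?,scc[4]=?,scc[5]=?,scc[6]=?,scc[7]=?)
step 2: low=(low[0]=0,low[1]=1,low[2]=?,low[3]=?,low[4]=?,low[5]=?,low[6]=?,low[7]=?); scc=(scc[0]=1,scc[1]=0,scc[2]=?,scc[3]=?,scc[4]=?,scc[5]=?,scc[6]=?,scc[7]=?)
step 3: low=(low[0]=0,low[1]=1,low[2]=2,low[3]=?,low[4]=?,low[5]=?,low[6]=2,low[7]=?); scc=(scc[0]=1,scc[1]=0,scc[2]=?,scc[3]=?,scc[4]=?,scc[5]=?,scc[6]=?,scc[7]=?)
step 4: low=(low[0]=0,low[1]=1,low[2]=2,low[3]=?,low[4]=?,low[5]=?,low[6]=2,low[7]=?); scc=(scc[0]=1,scc[1]=0,scc[2]=2,scc[3]=?,scc[4]=?,scc[5]=?,scc[6]=2,scc[7]=?)
step 5: low=(low[0]=0,low[1]=1,low[2]=2,low[3]=4,low[4]=?,low[5]=?,low[6]=2,low[7]=?); scc=(scc[0]=1,scc[1]=0,scc[2]=2,scc[3]=3,scc[4]=?,scc[5]=?,scc[6]=2,scc[7]=?)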